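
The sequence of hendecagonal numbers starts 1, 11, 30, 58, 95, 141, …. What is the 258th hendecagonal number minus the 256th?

258·(9·258 − 7)/2 = 298635 and 256·(9·256 − 7)/2 = 294016.
Difference: 298635 − 294016 = 4619.

4619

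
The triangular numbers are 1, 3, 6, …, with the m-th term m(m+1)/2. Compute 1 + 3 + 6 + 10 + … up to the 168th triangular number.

804440

Σ i(i+1)/2 = (Σi² + Σi) / 2 over i = 1..168.
Σi = 14196 and Σi² = 1594684.
(1·1594684 + 1·14196) / 2 = 1608880/2 = 804440.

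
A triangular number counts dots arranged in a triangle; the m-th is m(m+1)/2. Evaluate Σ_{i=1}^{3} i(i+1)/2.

10

Σ i(i+1)/2 = (Σi² + Σi) / 2 over i = 1..3.
Σi = 6 and Σi² = 14.
(1·14 + 1·6) / 2 = 20/2 = 10.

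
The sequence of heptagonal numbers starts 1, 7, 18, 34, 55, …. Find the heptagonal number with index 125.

The 125th heptagonal number is n(5n−3)/2 with n = 125.
125·(5·125 − 3)/2 = 125·622/2 = 125·311 = 38875.

38875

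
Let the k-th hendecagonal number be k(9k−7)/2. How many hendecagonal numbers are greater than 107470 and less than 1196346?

361

The n-th hendecagonal number is n(9n−7)/2.
Smallest index with value > 107470: n = 155 (giving 107570).
Largest index with value < 1196346: n = 515 (giving 1191710).
Indices 155 through 515: 361 terms.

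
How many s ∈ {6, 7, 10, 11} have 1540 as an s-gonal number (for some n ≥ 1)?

2

s = 6: P(6, 28) = 1540. ✓
s = 7: P(7, 25) = 1525 and P(7, 26) = 1651; 1540 is not s-gonal.
s = 10: P(10, 20) = 1540. ✓
s = 11: P(11, 18) = 1395 and P(11, 19) = 1558; 1540 is not s-gonal.
Hits: s ∈ {6, 10} → 2.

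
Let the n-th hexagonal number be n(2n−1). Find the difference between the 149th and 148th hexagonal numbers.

Consecutive hexagonal numbers differ by 4n − 3: here 4·149 − 3 = 593.

593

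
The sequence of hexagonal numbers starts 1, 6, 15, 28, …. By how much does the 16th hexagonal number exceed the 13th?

171

16·(2·16 − 1) = 496 and 13·(2·13 − 1) = 325.
Difference: 496 − 325 = 171.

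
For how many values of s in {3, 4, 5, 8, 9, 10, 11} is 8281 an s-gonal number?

2

s = 3: P(3, 128) = 8256 and P(3, 129) = 8385; 8281 is not s-gonal.
s = 4: P(4, 91) = 8281. ✓
s = 5: P(5, 74) = 8177 and P(5, 75) = 8400; 8281 is not s-gonal.
s = 8: P(8, 52) = 8008 and P(8, 53) = 8321; 8281 is not s-gonal.
s = 9: P(9, 49) = 8281. ✓
s = 10: P(10, 45) = 7965 and P(10, 46) = 8326; 8281 is not s-gonal.
s = 11: P(11, 43) = 8170 and P(11, 44) = 8558; 8281 is not s-gonal.
Hits: s ∈ {4, 9} → 2.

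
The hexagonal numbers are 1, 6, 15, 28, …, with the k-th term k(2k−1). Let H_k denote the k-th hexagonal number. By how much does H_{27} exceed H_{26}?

Consecutive hexagonal numbers differ by 4n − 3: here 4·27 − 3 = 105.

105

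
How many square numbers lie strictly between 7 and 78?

The n-th square number is n².
Smallest index with value > 7: n = 3 (giving 9).
Largest index with value < 78: n = 8 (giving 64).
Indices 3 through 8: 6 terms.

6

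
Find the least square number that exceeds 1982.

2025

Solve n² > 1982 for integer n.
The largest n with value ≤ 1982 is 44 (since 1936 ≤ 1982 < 2025), so the first above is n = 45, value 2025.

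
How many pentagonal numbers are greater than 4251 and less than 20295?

63

The n-th pentagonal number is n(3n−1)/2.
Smallest index with value > 4251: n = 54 (giving 4347).
Largest index with value < 20295: n = 116 (giving 20126).
Indices 54 through 116: 63 terms.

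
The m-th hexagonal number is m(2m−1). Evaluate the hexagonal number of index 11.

231

The 11th hexagonal number is n(2n−1) with n = 11.
11·(2·11 − 1) = 11·21 = 231.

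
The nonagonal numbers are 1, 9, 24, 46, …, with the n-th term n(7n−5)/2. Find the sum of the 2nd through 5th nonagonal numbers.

154

Σ i(7i−5)/2 = (7Σi² − 5Σi) / 2 over i = 2..5.
Σi = 15 − 1 = 14 and Σi² = 55 − 1 = 54.
(7·54 − 5·14) / 2 = 308/2 = 154.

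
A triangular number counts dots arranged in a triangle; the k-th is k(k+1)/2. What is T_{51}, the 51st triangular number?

1326

The 51st triangular number is n(n+1)/2 with n = 51.
51·52/2 = 2652/2 = 1326.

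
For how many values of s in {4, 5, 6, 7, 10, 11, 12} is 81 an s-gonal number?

s = 4: P(4, 9) = 81. ✓
s = 5: P(5, 7) = 70 and P(5, 8) = 92; 81 is not s-gonal.
s = 6: P(6, 6) = 66 and P(6, 7) = 91; 81 is not s-gonal.
s = 7: P(7, 6) = 81. ✓
s = 10: P(10, 4) = 52 and P(10, 5) = 85; 81 is not s-gonal.
s = 11: P(11, 4) = 58 and P(11, 5) = 95; 81 is not s-gonal.
s = 12: P(12, 4) = 64 and P(12, 5) = 105; 81 is not s-gonal.
Hits: s ∈ {4, 7} → 2.

2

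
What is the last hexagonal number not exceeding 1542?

Solve n(2n−1) ≤ 1542 for integer n.
n = 28 gives 1540 ≤ 1542, while n = 29 gives 1653 > 1542; so the answer is 1540.

1540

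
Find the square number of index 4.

16

The 4th square number is n² with n = 4.
4² = 16.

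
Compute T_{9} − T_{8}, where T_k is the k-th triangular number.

Consecutive triangular numbers differ by n: T_{9} − T_{8} = 9.

9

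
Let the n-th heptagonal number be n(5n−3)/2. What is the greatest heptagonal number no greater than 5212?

4995

Solve n(5n−3)/2 ≤ 5212 for integer n.
n = 45 gives 4995 ≤ 5212, while n = 46 gives 5221 > 5212; so the answer is 4995.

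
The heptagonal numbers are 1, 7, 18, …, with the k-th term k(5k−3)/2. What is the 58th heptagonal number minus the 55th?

843

58·(5·58 − 3)/2 = 8323 and 55·(5·55 − 3)/2 = 7480.
Difference: 8323 − 7480 = 843.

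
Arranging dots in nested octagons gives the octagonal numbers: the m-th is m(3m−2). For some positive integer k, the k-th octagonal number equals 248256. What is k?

Set n(3n−2) = 248256, giving 3n² − 2n − 248256 = 0.
The discriminant is 4 + 12·248256 = 2979076, and √2979076 = 1726.
So n = (2 + 1726) / 6 = 1728/6 = 288.

288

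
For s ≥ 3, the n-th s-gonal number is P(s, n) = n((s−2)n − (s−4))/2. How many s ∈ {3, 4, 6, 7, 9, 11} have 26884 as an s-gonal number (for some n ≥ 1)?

2

s = 3: P(3, 231) = 26796 and P(3, 232) = 27028; 26884 is not s-gonal.
s = 4: P(4, 163) = 26569 and P(4, 164) = 26896; 26884 is not s-gonal.
s = 6: P(6, 116) = 26796 and P(6, 117) = 27261; 26884 is not s-gonal.
s = 7: P(7, 104) = 26884. ✓
s = 9: P(9, 88) = 26884. ✓
s = 11: P(11, 77) = 26411 and P(11, 78) = 27105; 26884 is not s-gonal.
Hits: s ∈ {7, 9} → 2.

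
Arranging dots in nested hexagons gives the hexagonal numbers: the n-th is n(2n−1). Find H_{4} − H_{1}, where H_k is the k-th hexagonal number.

27

4·(2·4 − 1) = 28 and 1·(2·1 − 1) = 1.
Difference: 28 − 1 = 27.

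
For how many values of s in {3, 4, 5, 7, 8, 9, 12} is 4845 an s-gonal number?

1

s = 3: P(3, 97) = 4753 and P(3, 98) = 4851; 4845 is not s-gonal.
s = 4: P(4, 69) = 4761 and P(4, 70) = 4900; 4845 is not s-gonal.
s = 5: P(5, 57) = 4845. ✓
s = 7: P(7, 44) = 4774 and P(7, 45) = 4995; 4845 is not s-gonal.
s = 8: P(8, 40) = 4720 and P(8, 41) = 4961; 4845 is not s-gonal.
s = 9: P(9, 37) = 4699 and P(9, 38) = 4959; 4845 is not s-gonal.
s = 12: P(12, 31) = 4681 and P(12, 32) = 4992; 4845 is not s-gonal.
Hits: s ∈ {5} → 1.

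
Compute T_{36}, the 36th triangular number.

666

The 36th triangular number is n(n+1)/2 with n = 36.
36·37/2 = 1332/2 = 666.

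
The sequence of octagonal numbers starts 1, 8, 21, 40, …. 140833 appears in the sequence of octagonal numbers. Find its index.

Set n(3n−2) = 140833, giving 3n² − 2n − 140833 = 0.
So n = (2 + 1300) / 6 = 1302/6 = 217.

217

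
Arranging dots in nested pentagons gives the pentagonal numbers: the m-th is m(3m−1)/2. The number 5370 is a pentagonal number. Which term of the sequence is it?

60

Set n(3n−1)/2 = 5370, giving 3n² − n − 10740 = 0.
The discriminant is 1 + 24·5370 = 128881, and √128881 = 359.
So n = (1 + 359) / 6 = 360/6 = 60.
Check: 60·(3·60 − 1)/2 = 5370. ✓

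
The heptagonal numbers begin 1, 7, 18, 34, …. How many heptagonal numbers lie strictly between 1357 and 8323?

The n-th heptagonal number is n(5n−3)/2.
Smallest index with value > 1357: n = 24 (giving 1404).
Largest index with value < 8323: n = 57 (giving 8037).
Indices 24 through 57: 34 terms.

34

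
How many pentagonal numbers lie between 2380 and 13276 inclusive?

The n-th pentagonal number is n(3n−1)/2.
Smallest index with value ≥ 2380: n = 40 (giving 2380).
Largest index with value ≤ 13276: n = 94 (giving 13207).
Indices 40 through 94: 55 terms.

55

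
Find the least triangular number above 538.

561

Solve n(n+1)/2 > 538 for integer n.
The largest n with value ≤ 538 is 32 (since 528 ≤ 538 < 561), so the first above is n = 33, value 561.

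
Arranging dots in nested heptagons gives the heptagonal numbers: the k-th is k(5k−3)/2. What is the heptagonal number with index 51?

6426

The 51st heptagonal number is n(5n−3)/2 with n = 51.
51·(5·51 − 3)/2 = 51·252/2 = 51·126 = 6426.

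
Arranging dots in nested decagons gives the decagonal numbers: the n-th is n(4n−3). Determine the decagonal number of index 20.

1540

The 20th decagonal number is n(4n−3) with n = 20.
20·(4·20 − 3) = 20·77 = 1540.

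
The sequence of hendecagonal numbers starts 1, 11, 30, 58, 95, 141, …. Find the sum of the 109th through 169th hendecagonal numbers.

5359033

Σ i(9i−7)/2 = (9Σi² − 7Σi) / 2 over i = 109..169.
Σi = 14365 − 5886 = 8479 and Σi² = 1623245 − 425754 = 1197491.
(9·1197491 − 7·8479) / 2 = 10718066/2 = 5359033.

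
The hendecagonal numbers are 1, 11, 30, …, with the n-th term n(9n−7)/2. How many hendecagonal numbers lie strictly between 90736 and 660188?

The n-th hendecagonal number is n(9n−7)/2.
Smallest index with value > 90736: n = 143 (giving 91520).
Largest index with value < 660188: n = 383 (giving 658760).
Indices 143 through 383: 241 terms.

241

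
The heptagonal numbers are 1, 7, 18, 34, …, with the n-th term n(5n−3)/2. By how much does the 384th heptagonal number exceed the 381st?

384·(5·384 − 3)/2 = 368064 and 381·(5·381 − 3)/2 = 362331.
Difference: 368064 − 362331 = 5733.

5733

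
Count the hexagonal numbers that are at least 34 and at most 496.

The n-th hexagonal number is n(2n−1).
Smallest index with value ≥ 34: n = 5 (giving 45).
Largest index with value ≤ 496: n = 16 (giving 496).
Indices 5 through 16: 12 terms.

12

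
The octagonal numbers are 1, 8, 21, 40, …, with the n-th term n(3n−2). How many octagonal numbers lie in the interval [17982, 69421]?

The n-th octagonal number is n(3n−2).
Smallest index with value ≥ 17982: n = 78 (giving 18096).
Largest index with value ≤ 69421: n = 152 (giving 69008).
Indices 78 through 152: 75 terms.

75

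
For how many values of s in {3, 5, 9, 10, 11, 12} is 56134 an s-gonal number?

1

s = 3: P(3, 334) = 55945 and P(3, 335) = 56280; 56134 is not s-gonal.
s = 5: P(5, 193) = 55777 and P(5, 194) = 56357; 56134 is not s-gonal.
s = 9: P(9, 127) = 56134. ✓
s = 10: P(10, 118) = 55342 and P(10, 119) = 56287; 56134 is not s-gonal.
s = 11: P(11, 112) = 56056 and P(11, 113) = 57065; 56134 is not s-gonal.
s = 12: P(12, 106) = 55756 and P(12, 107) = 56817; 56134 is not s-gonal.
Hits: s ∈ {9} → 1.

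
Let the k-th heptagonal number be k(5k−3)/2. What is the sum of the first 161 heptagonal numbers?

Σ i(5i−3)/2 = (5Σi² − 3Σi) / 2 over i = 1..161.
Σi = 13041 and Σi² = 1404081.
(5·1404081 − 3·13041) / 2 = 6981282/2 = 3490641.

3490641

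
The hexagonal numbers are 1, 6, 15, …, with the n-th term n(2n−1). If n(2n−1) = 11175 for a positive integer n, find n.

75

Set n(2n−1) = 11175, giving 2n² − n − 11175 = 0.
The discriminant is 1 + 8·11175 = 89401, and √89401 = 299.
So n = (1 + 299) / 4 = 300/4 = 75.
Check: 75·(2·75 − 1) = 11175. ✓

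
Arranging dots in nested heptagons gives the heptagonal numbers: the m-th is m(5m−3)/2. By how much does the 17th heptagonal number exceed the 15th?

157

17·(5·17 − 3)/2 = 697 and 15·(5·15 − 3)/2 = 540.
Difference: 697 − 540 = 157.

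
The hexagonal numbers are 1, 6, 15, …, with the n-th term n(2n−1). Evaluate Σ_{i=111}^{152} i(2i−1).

Σ i(2i−1) = 2Σi² − Σi over i = 111..152.
Σi = 11628 − 6105 = 5523 and Σi² = 1182180 − 449735 = 732445.
2·732445 − 1·5523 = 1459367.

1459367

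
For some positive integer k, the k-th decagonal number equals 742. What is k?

Set n(4n−3) = 742, giving 4n² − 3n − 742 = 0.
So n = (3 + 109) / 8 = 112/8 = 14.

14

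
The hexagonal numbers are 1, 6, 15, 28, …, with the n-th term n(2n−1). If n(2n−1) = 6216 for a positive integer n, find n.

56

Set n(2n−1) = 6216, giving 2n² − n − 6216 = 0.
The discriminant is 1 + 8·6216 = 49729, and √49729 = 223.
So n = (1 + 223) / 4 = 224/4 = 56.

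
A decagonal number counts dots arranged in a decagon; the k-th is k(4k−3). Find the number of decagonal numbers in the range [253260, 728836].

176

The n-th decagonal number is n(4n−3).
Smallest index with value ≥ 253260: n = 252 (giving 253260).
Largest index with value ≤ 728836: n = 427 (giving 728035).
Indices 252 through 427: 176 terms.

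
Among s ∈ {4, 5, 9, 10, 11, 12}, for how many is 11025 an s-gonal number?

s = 4: P(4, 105) = 11025. ✓
s = 5: P(5, 85) = 10795 and P(5, 86) = 11051; 11025 is not s-gonal.
s = 9: P(9, 56) = 10836 and P(9, 57) = 11229; 11025 is not s-gonal.
s = 10: P(10, 52) = 10660 and P(10, 53) = 11077; 11025 is not s-gonal.
s = 11: P(11, 49) = 10633 and P(11, 50) = 11075; 11025 is not s-gonal.
s = 12: P(12, 47) = 10857 and P(12, 48) = 11328; 11025 is not s-gonal.
Hits: s ∈ {4} → 1.

1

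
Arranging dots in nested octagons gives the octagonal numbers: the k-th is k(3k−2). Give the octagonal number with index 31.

The 31st octagonal number is n(3n−2) with n = 31.
31·(3·31 − 2) = 31·91 = 2821.

2821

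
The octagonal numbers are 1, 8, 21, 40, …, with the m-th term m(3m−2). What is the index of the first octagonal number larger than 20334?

Solve n(3n−2) > 20334 for integer n.
The largest n with value ≤ 20334 is 82 (since 20008 ≤ 20334 < 20501), so the first above is n = 83, value 20501.

83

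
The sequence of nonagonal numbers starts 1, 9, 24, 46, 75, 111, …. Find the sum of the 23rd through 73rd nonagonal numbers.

Σ i(7i−5)/2 = (7Σi² − 5Σi) / 2 over i = 23..73.
Σi = 2701 − 253 = 2448 and Σi² = 132349 − 3795 = 128554.
(7·128554 − 5·2448) / 2 = 887638/2 = 443819.

443819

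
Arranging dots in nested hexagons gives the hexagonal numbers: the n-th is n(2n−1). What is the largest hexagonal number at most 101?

Solve n(2n−1) ≤ 101 for integer n.
n = 7 gives 91 ≤ 101, while n = 8 gives 120 > 101; so the answer is 91.

91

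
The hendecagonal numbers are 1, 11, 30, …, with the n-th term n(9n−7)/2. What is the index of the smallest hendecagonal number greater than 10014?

48

Solve n(9n−7)/2 > 10014 for integer n.
The largest n with value ≤ 10014 is 47 (since 9776 ≤ 10014 < 10200), so the first above is n = 48, value 10200.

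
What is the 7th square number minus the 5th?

7² = 49 and 5² = 25.
Difference: 49 − 25 = 24.

24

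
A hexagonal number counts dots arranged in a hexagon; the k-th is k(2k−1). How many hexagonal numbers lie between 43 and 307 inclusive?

8

The n-th hexagonal number is n(2n−1).
Smallest index with value ≥ 43: n = 5 (giving 45).
Largest index with value ≤ 307: n = 12 (giving 276).
Indices 5 through 12: 8 terms.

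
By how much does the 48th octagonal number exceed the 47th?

283

Consecutive octagonal numbers differ by 6n − 5: here 6·48 − 5 = 283.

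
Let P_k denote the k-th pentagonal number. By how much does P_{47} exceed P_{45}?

47·(3·47 − 1)/2 = 3290 and 45·(3·45 − 1)/2 = 3015.
Difference: 3290 − 3015 = 275.

275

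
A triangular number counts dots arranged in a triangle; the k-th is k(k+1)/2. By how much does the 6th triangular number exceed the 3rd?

15

6·7/2 = 21 and 3·4/2 = 6.
Difference: 21 − 6 = 15.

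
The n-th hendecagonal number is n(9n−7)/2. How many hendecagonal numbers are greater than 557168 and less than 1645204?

The n-th hendecagonal number is n(9n−7)/2.
Smallest index with value > 557168: n = 353 (giving 559505).
Largest index with value < 1645204: n = 605 (giving 1644995).
Indices 353 through 605: 253 terms.

253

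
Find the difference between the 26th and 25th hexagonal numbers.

Consecutive hexagonal numbers differ by 4n − 3: here 4·26 − 3 = 101.

101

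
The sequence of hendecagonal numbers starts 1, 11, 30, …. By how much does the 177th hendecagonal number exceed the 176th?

Consecutive hendecagonal numbers differ by 9n − 8: here 9·177 − 8 = 1585.

1585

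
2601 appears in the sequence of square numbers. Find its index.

51

We need n² = 2601, so n = √2601 = 51.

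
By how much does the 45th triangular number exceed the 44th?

Consecutive triangular numbers differ by n: T_{45} − T_{44} = 45.

45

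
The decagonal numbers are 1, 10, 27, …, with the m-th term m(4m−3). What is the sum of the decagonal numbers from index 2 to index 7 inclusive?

475

Σ i(4i−3) = 4Σi² − 3Σi over i = 2..7.
Σi = 28 − 1 = 27 and Σi² = 140 − 1 = 139.
4·139 − 3·27 = 475.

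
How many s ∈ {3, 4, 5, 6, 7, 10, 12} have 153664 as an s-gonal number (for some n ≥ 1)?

1

s = 3: P(3, 553) = 153181 and P(3, 554) = 153735; 153664 is not s-gonal.
s = 4: P(4, 392) = 153664. ✓
s = 5: P(5, 320) = 153440 and P(5, 321) = 154401; 153664 is not s-gonal.
s = 6: P(6, 277) = 153181 and P(6, 278) = 154290; 153664 is not s-gonal.
s = 7: P(7, 248) = 153388 and P(7, 249) = 154629; 153664 is not s-gonal.
s = 10: P(10, 196) = 153076 and P(10, 197) = 154645; 153664 is not s-gonal.
s = 12: P(12, 175) = 152425 and P(12, 176) = 154176; 153664 is not s-gonal.
Hits: s ∈ {4} → 1.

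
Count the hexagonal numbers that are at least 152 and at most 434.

6

The n-th hexagonal number is n(2n−1).
Smallest index with value ≥ 152: n = 9 (giving 153).
Largest index with value ≤ 434: n = 14 (giving 378).
Indices 9 through 14: 6 terms.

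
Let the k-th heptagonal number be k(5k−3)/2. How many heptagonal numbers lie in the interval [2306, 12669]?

41

The n-th heptagonal number is n(5n−3)/2.
Smallest index with value ≥ 2306: n = 31 (giving 2356).
Largest index with value ≤ 12669: n = 71 (giving 12496).
Indices 31 through 71: 41 terms.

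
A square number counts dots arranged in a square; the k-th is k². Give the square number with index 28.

The 28th square number is n² with n = 28.
28² = 784.

784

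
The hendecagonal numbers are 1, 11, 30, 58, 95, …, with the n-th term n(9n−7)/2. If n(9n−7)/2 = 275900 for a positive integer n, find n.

248

Set n(9n−7)/2 = 275900, giving 9n² − 7n − 551800 = 0.
The discriminant is 49 + 72·275900 = 19864849, and √19864849 = 4457.
So n = (7 + 4457) / 18 = 4464/18 = 248.
Check: 248·(9·248 − 7)/2 = 275900. ✓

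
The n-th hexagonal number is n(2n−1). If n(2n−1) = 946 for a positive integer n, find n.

22

Set n(2n−1) = 946, giving 2n² − n − 946 = 0.
So n = (1 + 87) / 4 = 88/4 = 22.
Check: 22·(2·22 − 1) = 946. ✓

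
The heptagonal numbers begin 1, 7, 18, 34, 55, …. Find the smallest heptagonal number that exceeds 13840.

Solve n(5n−3)/2 > 13840 for integer n.
The largest n with value ≤ 13840 is 74 (since 13579 ≤ 13840 < 13950), so the first above is n = 75, value 13950.

13950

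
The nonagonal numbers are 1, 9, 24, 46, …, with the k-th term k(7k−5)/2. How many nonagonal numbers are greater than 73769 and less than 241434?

The n-th nonagonal number is n(7n−5)/2.
Smallest index with value > 73769: n = 146 (giving 74241).
Largest index with value < 241434: n = 262 (giving 239599).
Indices 146 through 262: 117 terms.

117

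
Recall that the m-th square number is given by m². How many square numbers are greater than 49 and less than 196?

The n-th square number is n².
Smallest index with value > 49: n = 8 (giving 64).
Largest index with value < 196: n = 13 (giving 169).
Indices 8 through 13: 6 terms.

6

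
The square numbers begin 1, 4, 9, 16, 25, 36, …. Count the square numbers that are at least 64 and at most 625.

The n-th square number is n².
Smallest index with value ≥ 64: n = 8 (giving 64).
Largest index with value ≤ 625: n = 25 (giving 625).
Indices 8 through 25: 18 terms.

18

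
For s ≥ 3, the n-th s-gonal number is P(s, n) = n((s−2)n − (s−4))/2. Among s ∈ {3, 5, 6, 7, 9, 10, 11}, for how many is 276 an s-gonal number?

s = 3: P(3, 23) = 276. ✓
s = 5: P(5, 13) = 247 and P(5, 14) = 287; 276 is not s-gonal.
s = 6: P(6, 12) = 276. ✓
s = 7: P(7, 10) = 235 and P(7, 11) = 286; 276 is not s-gonal.
s = 9: P(9, 9) = 261 and P(9, 10) = 325; 276 is not s-gonal.
s = 10: P(10, 8) = 232 and P(10, 9) = 297; 276 is not s-gonal.
s = 11: P(11, 8) = 260 and P(11, 9) = 333; 276 is not s-gonal.
Hits: s ∈ {3, 6} → 2.

2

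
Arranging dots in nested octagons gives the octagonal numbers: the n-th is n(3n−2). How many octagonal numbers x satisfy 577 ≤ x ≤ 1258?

The n-th octagonal number is n(3n−2).
Smallest index with value ≥ 577: n = 15 (giving 645).
Largest index with value ≤ 1258: n = 20 (giving 1160).
Indices 15 through 20: 6 terms.

6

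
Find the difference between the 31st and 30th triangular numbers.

Consecutive triangular numbers differ by n: T_{31} − T_{30} = 31.

31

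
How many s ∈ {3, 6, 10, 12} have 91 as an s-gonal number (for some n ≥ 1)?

2

s = 3: P(3, 13) = 91. ✓
s = 6: P(6, 7) = 91. ✓
s = 10: P(10, 5) = 85 and P(10, 6) = 126; 91 is not s-gonal.
s = 12: P(12, 4) = 64 and P(12, 5) = 105; 91 is not s-gonal.
Hits: s ∈ {3, 6} → 2.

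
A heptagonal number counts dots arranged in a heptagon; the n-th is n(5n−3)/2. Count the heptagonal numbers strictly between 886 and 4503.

The n-th heptagonal number is n(5n−3)/2.
Smallest index with value > 886: n = 20 (giving 970).
Largest index with value < 4503: n = 42 (giving 4347).
Indices 20 through 42: 23 terms.

23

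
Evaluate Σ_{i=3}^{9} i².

Σ_{i=3}^{9} i² = 285 − 5 = 280.

280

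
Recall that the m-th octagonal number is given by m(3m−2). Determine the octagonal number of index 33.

The 33rd octagonal number is n(3n−2) with n = 33.
33·(3·33 − 2) = 33·97 = 3201.

3201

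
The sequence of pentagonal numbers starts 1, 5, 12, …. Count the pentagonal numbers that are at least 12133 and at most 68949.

124

The n-th pentagonal number is n(3n−1)/2.
Smallest index with value ≥ 12133: n = 91 (giving 12376).
Largest index with value ≤ 68949: n = 214 (giving 68587).
Indices 91 through 214: 124 terms.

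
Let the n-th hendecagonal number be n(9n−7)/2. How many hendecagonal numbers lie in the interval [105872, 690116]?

239

The n-th hendecagonal number is n(9n−7)/2.
Smallest index with value ≥ 105872: n = 154 (giving 106183).
Largest index with value ≤ 690116: n = 392 (giving 690116).
Indices 154 through 392: 239 terms.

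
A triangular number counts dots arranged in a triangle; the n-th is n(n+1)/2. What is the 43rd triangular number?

43·44/2 = 1892/2 = 946.

946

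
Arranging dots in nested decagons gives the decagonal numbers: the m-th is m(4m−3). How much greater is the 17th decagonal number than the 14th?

363

17·(4·17 − 3) = 1105 and 14·(4·14 − 3) = 742.
Difference: 1105 − 742 = 363.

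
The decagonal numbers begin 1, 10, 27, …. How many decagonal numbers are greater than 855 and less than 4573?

The n-th decagonal number is n(4n−3).
Smallest index with value > 855: n = 16 (giving 976).
Largest index with value < 4573: n = 34 (giving 4522).
Indices 16 through 34: 19 terms.

19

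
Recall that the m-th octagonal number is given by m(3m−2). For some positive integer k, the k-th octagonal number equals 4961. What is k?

Set n(3n−2) = 4961, giving 3n² − 2n − 4961 = 0.
The discriminant is 4 + 12·4961 = 59536, and √59536 = 244.
So n = (2 + 244) / 6 = 246/6 = 41.

41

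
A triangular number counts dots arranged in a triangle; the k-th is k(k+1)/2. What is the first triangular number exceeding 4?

Solve n(n+1)/2 > 4 for integer n.
The largest n with value ≤ 4 is 2 (since 3 ≤ 4 < 6), so the first above is n = 3, value 6.

6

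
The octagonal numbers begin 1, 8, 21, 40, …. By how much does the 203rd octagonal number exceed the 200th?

3621

203·(3·203 − 2) = 123221 and 200·(3·200 − 2) = 119600.
Difference: 123221 − 119600 = 3621.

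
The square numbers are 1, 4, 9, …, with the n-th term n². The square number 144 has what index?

We need n² = 144, so n = √144 = 12.

12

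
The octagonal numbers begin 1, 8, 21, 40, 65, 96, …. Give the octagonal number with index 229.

The 229th octagonal number is n(3n−2) with n = 229.
229·(3·229 − 2) = 229·685 = 156865.

156865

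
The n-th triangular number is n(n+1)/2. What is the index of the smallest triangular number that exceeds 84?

Solve n(n+1)/2 > 84 for integer n.
The largest n with value ≤ 84 is 12 (since 78 ≤ 84 < 91), so the first above is n = 13, value 91.

13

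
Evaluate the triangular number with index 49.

The 49th triangular number is n(n+1)/2 with n = 49.
49·50/2 = 2450/2 = 1225.

1225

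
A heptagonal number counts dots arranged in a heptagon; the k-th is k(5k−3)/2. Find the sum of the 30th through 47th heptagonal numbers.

Σ i(5i−3)/2 = (5Σi² − 3Σi) / 2 over i = 30..47.
Σi = 1128 − 435 = 693 and Σi² = 35720 − 8555 = 27165.
(5·27165 − 3·693) / 2 = 133746/2 = 66873.

66873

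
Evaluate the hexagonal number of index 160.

51040

The 160th hexagonal number is n(2n−1) with n = 160.
160·(2·160 − 1) = 160·319 = 51040.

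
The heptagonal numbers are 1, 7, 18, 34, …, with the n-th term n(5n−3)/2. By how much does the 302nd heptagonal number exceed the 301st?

Consecutive heptagonal numbers differ by 5n − 4: here 5·302 − 4 = 1506.

1506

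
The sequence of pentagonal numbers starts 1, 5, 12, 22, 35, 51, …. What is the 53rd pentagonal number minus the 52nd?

157

Consecutive pentagonal numbers differ by 3n − 2: here 3·53 − 2 = 157.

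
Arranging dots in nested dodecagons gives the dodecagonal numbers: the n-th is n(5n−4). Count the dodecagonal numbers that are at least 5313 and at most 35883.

53

The n-th dodecagonal number is n(5n−4).
Smallest index with value ≥ 5313: n = 33 (giving 5313).
Largest index with value ≤ 35883: n = 85 (giving 35785).
Indices 33 through 85: 53 terms.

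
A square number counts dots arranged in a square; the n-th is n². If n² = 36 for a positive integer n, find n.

We need n² = 36, so n = √36 = 6.
Check: 6² = 36. ✓

6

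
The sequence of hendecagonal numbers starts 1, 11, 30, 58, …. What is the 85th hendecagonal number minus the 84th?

Consecutive hendecagonal numbers differ by 9n − 8: here 9·85 − 8 = 757.

757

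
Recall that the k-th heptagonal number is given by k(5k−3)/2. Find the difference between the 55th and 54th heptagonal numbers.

271

Consecutive heptagonal numbers differ by 5n − 4: here 5·55 − 4 = 271.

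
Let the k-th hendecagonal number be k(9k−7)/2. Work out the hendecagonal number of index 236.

249806

236·(9·236 − 7)/2 = 236·2117/2 = 249806.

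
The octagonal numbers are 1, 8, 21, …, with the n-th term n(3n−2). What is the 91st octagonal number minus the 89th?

1076

91·(3·91 − 2) = 24661 and 89·(3·89 − 2) = 23585.
Difference: 24661 − 23585 = 1076.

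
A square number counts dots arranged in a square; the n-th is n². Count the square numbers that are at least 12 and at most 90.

6

The n-th square number is n².
Smallest index with value ≥ 12: n = 4 (giving 16).
Largest index with value ≤ 90: n = 9 (giving 81).
Indices 4 through 9: 6 terms.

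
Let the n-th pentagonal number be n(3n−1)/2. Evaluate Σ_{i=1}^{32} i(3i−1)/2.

16896

Σ i(3i−1)/2 = (3Σi² − Σi) / 2 over i = 1..32.
Σi = 528 and Σi² = 11440.
(3·11440 − 1·528) / 2 = 33792/2 = 16896.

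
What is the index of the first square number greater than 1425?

38

Solve n² > 1425 for integer n.
The largest n with value ≤ 1425 is 37 (since 1369 ≤ 1425 < 1444), so the first above is n = 38, value 1444.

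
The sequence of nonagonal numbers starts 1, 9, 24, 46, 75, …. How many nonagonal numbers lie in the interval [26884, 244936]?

The n-th nonagonal number is n(7n−5)/2.
Smallest index with value ≥ 26884: n = 88 (giving 26884).
Largest index with value ≤ 244936: n = 264 (giving 243276).
Indices 88 through 264: 177 terms.

177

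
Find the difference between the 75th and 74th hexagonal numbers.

297

Consecutive hexagonal numbers differ by 4n − 3: here 4·75 − 3 = 297.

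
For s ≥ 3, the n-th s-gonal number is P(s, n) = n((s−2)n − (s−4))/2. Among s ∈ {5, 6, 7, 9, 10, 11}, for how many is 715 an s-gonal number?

2

s = 5: P(5, 22) = 715. ✓
s = 6: P(6, 19) = 703 and P(6, 20) = 780; 715 is not s-gonal.
s = 7: P(7, 17) = 697 and P(7, 18) = 783; 715 is not s-gonal.
s = 9: P(9, 14) = 651 and P(9, 15) = 750; 715 is not s-gonal.
s = 10: P(10, 13) = 637 and P(10, 14) = 742; 715 is not s-gonal.
s = 11: P(11, 13) = 715. ✓
Hits: s ∈ {5, 11} → 2.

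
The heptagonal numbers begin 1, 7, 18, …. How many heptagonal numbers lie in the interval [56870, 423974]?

The n-th heptagonal number is n(5n−3)/2.
Smallest index with value ≥ 56870: n = 152 (giving 57532).
Largest index with value ≤ 423974: n = 412 (giving 423742).
Indices 152 through 412: 261 terms.

261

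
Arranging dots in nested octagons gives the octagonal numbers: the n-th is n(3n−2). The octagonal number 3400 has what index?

34

Set n(3n−2) = 3400, giving 3n² − 2n − 3400 = 0.
The discriminant is 4 + 12·3400 = 40804, and √40804 = 202.
So n = (2 + 202) / 6 = 204/6 = 34.
Check: 34·(3·34 − 2) = 3400. ✓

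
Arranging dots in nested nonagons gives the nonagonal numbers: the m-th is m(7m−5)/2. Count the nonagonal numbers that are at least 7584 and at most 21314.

The n-th nonagonal number is n(7n−5)/2.
Smallest index with value ≥ 7584: n = 47 (giving 7614).
Largest index with value ≤ 21314: n = 78 (giving 21099).
Indices 47 through 78: 32 terms.

32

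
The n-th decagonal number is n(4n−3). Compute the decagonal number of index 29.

29·(4·29 − 3) = 29·113 = 3277.

3277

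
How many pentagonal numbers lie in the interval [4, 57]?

The n-th pentagonal number is n(3n−1)/2.
Smallest index with value ≥ 4: n = 2 (giving 5).
Largest index with value ≤ 57: n = 6 (giving 51).
Indices 2 through 6: 5 terms.

5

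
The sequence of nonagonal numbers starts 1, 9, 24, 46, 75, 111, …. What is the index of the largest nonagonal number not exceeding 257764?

271

Solve n(7n−5)/2 ≤ 257764 for integer n.
n = 271 gives 256366 ≤ 257764, while n = 272 gives 258264 > 257764; so the answer is index 271.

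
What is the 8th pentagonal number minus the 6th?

8·(3·8 − 1)/2 = 92 and 6·(3·6 − 1)/2 = 51.
Difference: 92 − 51 = 41.

41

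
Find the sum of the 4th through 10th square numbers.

Σ_{i=4}^{10} i² = 385 − 14 = 371.

371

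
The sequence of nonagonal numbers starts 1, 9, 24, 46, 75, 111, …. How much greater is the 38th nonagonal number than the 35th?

759

38·(7·38 − 5)/2 = 4959 and 35·(7·35 − 5)/2 = 4200.
Difference: 4959 − 4200 = 759.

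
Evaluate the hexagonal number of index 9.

153

9·(2·9 − 1) = 9·17 = 153.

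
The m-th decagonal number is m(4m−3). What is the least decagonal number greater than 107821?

108405

Solve n(4n−3) > 107821 for integer n.
The largest n with value ≤ 107821 is 164 (since 107092 ≤ 107821 < 108405), so the first above is n = 165, value 108405.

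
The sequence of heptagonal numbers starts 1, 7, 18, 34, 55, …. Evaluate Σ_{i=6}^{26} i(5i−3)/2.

Σ i(5i−3)/2 = (5Σi² − 3Σi) / 2 over i = 6..26.
Σi = 351 − 15 = 336 and Σi² = 6201 − 55 = 6146.
(5·6146 − 3·336) / 2 = 29722/2 = 14861.

14861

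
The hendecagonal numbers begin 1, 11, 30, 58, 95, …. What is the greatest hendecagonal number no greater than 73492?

73280

Solve n(9n−7)/2 ≤ 73492 for integer n.
n = 128 gives 73280 ≤ 73492, while n = 129 gives 74433 > 73492; so the answer is 73280.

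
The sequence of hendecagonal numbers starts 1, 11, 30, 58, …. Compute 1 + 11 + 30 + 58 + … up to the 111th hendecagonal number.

Σ i(9i−7)/2 = (9Σi² − 7Σi) / 2 over i = 1..111.
Σi = 6216 and Σi² = 462056.
(9·462056 − 7·6216) / 2 = 4114992/2 = 2057496.

2057496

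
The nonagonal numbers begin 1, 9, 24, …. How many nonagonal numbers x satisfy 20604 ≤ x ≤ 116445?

105

The n-th nonagonal number is n(7n−5)/2.
Smallest index with value ≥ 20604: n = 78 (giving 21099).
Largest index with value ≤ 116445: n = 182 (giving 115479).
Indices 78 through 182: 105 terms.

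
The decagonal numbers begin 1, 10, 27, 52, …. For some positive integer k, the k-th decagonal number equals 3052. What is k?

28

Set n(4n−3) = 3052, giving 4n² − 3n − 3052 = 0.
So n = (3 + 221) / 8 = 224/8 = 28.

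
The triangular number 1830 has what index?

60

Set n(n+1)/2 = 1830, giving n² + n − 3660 = 0.
The discriminant is 1 + 8·1830 = 14641, and √14641 = 121.
So n = (-1 + 121) / 2 = 120/2 = 60.
Check: 60·61/2 = 1830. ✓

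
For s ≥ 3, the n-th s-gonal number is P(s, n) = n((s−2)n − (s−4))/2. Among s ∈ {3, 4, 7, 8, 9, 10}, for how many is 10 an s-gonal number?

2

s = 3: P(3, 4) = 10. ✓
s = 4: P(4, 3) = 9 and P(4, 4) = 16; 10 is not s-gonal.
s = 7: P(7, 2) = 7 and P(7, 3) = 18; 10 is not s-gonal.
s = 8: P(8, 2) = 8 and P(8, 3) = 21; 10 is not s-gonal.
s = 9: P(9, 2) = 9 and P(9, 3) = 24; 10 is not s-gonal.
s = 10: P(10, 2) = 10. ✓
Hits: s ∈ {3, 10} → 2.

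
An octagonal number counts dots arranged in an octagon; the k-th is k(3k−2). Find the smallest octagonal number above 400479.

Solve n(3n−2) > 400479 for integer n.
The largest n with value ≤ 400479 is 365 (since 398945 ≤ 400479 < 401136), so the first above is n = 366, value 401136.

401136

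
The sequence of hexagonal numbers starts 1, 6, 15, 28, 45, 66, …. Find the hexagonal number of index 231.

The 231st hexagonal number is n(2n−1) with n = 231.
231·(2·231 − 1) = 231·461 = 106491.

106491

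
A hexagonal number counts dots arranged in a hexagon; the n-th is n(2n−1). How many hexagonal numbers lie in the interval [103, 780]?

13

The n-th hexagonal number is n(2n−1).
Smallest index with value ≥ 103: n = 8 (giving 120).
Largest index with value ≤ 780: n = 20 (giving 780).
Indices 8 through 20: 13 terms.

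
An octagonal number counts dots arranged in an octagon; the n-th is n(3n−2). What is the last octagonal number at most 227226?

Solve n(3n−2) ≤ 227226 for integer n.
n = 275 gives 226325 ≤ 227226, while n = 276 gives 227976 > 227226; so the answer is 226325.

226325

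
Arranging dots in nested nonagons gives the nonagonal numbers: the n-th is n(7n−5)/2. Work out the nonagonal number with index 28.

The 28th nonagonal number is n(7n−5)/2 with n = 28.
28·(7·28 − 5)/2 = 28·191/2 = 2674.

2674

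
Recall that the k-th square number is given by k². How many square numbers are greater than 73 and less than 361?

The n-th square number is n².
Smallest index with value > 73: n = 9 (giving 81).
Largest index with value < 361: n = 18 (giving 324).
Indices 9 through 18: 10 terms.

10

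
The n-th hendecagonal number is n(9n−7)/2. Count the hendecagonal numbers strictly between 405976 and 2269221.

The n-th hendecagonal number is n(9n−7)/2.
Smallest index with value > 405976: n = 301 (giving 406651).
Largest index with value < 2269221: n = 710 (giving 2265965).
Indices 301 through 710: 410 terms.

410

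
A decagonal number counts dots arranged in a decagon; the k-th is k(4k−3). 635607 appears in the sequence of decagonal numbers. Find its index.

Set n(4n−3) = 635607, giving 4n² − 3n − 635607 = 0.
The discriminant is 9 + 16·635607 = 10169721, and √10169721 = 3189.
So n = (3 + 3189) / 8 = 3192/8 = 399.

399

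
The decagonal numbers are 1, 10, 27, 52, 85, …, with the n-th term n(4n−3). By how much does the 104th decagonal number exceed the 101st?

2451

104·(4·104 − 3) = 42952 and 101·(4·101 − 3) = 40501.
Difference: 42952 − 40501 = 2451.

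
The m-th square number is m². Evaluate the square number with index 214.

The 214th square number is n² with n = 214.
214² = 45796.

45796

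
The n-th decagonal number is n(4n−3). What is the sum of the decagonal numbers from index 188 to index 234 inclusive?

8374789

Σ i(4i−3) = 4Σi² − 3Σi over i = 188..234.
Σi = 27495 − 17578 = 9917 and Σi² = 4298385 − 2197250 = 2101135.
4·2101135 − 3·9917 = 8374789.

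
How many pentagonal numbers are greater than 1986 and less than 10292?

The n-th pentagonal number is n(3n−1)/2.
Smallest index with value > 1986: n = 37 (giving 2035).
Largest index with value < 10292: n = 82 (giving 10045).
Indices 37 through 82: 46 terms.

46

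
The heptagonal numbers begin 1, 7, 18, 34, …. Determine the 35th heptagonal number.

The 35th heptagonal number is n(5n−3)/2 with n = 35.
35·(5·35 − 3)/2 = 35·172/2 = 35·86 = 3010.

3010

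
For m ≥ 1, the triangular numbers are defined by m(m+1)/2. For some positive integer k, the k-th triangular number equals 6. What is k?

Set n(n+1)/2 = 6, giving n² + n − 12 = 0.
The discriminant is 1 + 8·6 = 49, and √49 = 7.
So n = (-1 + 7) / 2 = 6/2 = 3.

3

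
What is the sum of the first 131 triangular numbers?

Σ i(i+1)/2 = (Σi² + Σi) / 2 over i = 1..131.
Σi = 8646 and Σi² = 757966.
(1·757966 + 1·8646) / 2 = 766612/2 = 383306.

383306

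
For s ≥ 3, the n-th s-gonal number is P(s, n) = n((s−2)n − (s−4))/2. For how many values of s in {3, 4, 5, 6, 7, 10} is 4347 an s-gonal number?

2

s = 3: P(3, 92) = 4278 and P(3, 93) = 4371; 4347 is not s-gonal.
s = 4: P(4, 65) = 4225 and P(4, 66) = 4356; 4347 is not s-gonal.
s = 5: P(5, 54) = 4347. ✓
s = 6: P(6, 46) = 4186 and P(6, 47) = 4371; 4347 is not s-gonal.
s = 7: P(7, 42) = 4347. ✓
s = 10: P(10, 33) = 4257 and P(10, 34) = 4522; 4347 is not s-gonal.
Hits: s ∈ {5, 7} → 2.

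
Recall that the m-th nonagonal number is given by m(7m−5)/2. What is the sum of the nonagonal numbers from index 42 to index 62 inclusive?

198709

Σ i(7i−5)/2 = (7Σi² − 5Σi) / 2 over i = 42..62.
Σi = 1953 − 861 = 1092 and Σi² = 81375 − 23821 = 57554.
(7·57554 − 5·1092) / 2 = 397418/2 = 198709.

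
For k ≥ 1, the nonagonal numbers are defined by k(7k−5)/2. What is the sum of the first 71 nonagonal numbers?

Σ i(7i−5)/2 = (7Σi² − 5Σi) / 2 over i = 1..71.
Σi = 2556 and Σi² = 121836.
(7·121836 − 5·2556) / 2 = 840072/2 = 420036.

420036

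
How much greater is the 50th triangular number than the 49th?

Consecutive triangular numbers differ by n: T_{50} − T_{49} = 50.

50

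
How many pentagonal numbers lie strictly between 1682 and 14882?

66

The n-th pentagonal number is n(3n−1)/2.
Smallest index with value > 1682: n = 34 (giving 1717).
Largest index with value < 14882: n = 99 (giving 14652).
Indices 34 through 99: 66 terms.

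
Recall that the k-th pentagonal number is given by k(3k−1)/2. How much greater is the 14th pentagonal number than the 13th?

Consecutive pentagonal numbers differ by 3n − 2: here 3·14 − 2 = 40.

40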